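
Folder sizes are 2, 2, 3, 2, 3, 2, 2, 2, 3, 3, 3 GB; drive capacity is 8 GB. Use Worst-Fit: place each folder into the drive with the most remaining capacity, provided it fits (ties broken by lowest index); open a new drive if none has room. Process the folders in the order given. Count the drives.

4

2 GB → drive 1 (remaining 6 GB)
2 GB → drive 1 (remaining 4 GB)
3 GB → drive 1 (remaining 1 GB)
2 GB → drive 2 (remaining 6 GB)
3 GB → drive 2 (remaining 3 GB)
2 GB → drive 2 (remaining 1 GB)
2 GB → drive 3 (remaining 6 GB)
2 GB → drive 3 (remaining 4 GB)
3 GB → drive 3 (remaining 1 GB)
3 GB → drive 4 (remaining 5 GB)
3 GB → drive 4 (remaining 2 GB)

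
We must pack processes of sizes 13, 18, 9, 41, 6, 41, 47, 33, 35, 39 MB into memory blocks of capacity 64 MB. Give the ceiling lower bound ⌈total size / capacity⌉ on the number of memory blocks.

Total size = 13 + 18 + 9 + 41 + 6 + 41 + 47 + 33 + 35 + 39 = 282 MB.
⌈282 / 64⌉ = 5.

5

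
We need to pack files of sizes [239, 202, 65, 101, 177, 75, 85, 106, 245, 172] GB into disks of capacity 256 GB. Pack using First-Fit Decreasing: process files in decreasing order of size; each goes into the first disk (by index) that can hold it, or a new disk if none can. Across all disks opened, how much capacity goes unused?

325

Sorted descending: 245, 239, 202, 177, 172, 106, 101, 85, 75, 65.
disk 1: place 245 GB, 11 GB left
disk 2: place 239 GB, 17 GB left
disk 3: place 202 GB, 54 GB left
disk 4: place 177 GB, 79 GB left
disk 5: place 172 GB, 84 GB left
disk 6: place 106 GB, 150 GB left
disk 6: place 101 GB, 49 GB left
disk 7: place 85 GB, 171 GB left
disk 4: place 75 GB, 4 GB left
disk 5: place 65 GB, 19 GB left
7 disks × 256 GB = 1792 GB; used 1467 GB; unused 325 GB.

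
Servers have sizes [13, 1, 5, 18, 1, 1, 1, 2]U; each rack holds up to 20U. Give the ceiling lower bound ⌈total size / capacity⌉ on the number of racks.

Total size = 13 + 1 + 5 + 18 + 1 + 1 + 1 + 2 = 42U.
⌈42 / 20⌉ = 3.

3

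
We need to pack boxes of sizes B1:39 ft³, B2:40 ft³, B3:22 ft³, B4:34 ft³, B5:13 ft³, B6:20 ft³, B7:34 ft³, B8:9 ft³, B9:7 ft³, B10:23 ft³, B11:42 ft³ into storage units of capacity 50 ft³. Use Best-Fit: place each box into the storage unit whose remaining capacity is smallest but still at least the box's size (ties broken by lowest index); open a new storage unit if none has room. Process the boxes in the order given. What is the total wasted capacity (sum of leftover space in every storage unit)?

67

storage unit 1: place B1 (39 ft³), 11 ft³ left
storage unit 2: place B2 (40 ft³), 10 ft³ left
storage unit 3: place B3 (22 ft³), 28 ft³ left
storage unit 4: place B4 (34 ft³), 16 ft³ left
storage unit 4: place B5 (13 ft³), 3 ft³ left
storage unit 3: place B6 (20 ft³), 8 ft³ left
storage unit 5: place B7 (34 ft³), 16 ft³ left
storage unit 2: place B8 (9 ft³), 1 ft³ left
storage unit 3: place B9 (7 ft³), 1 ft³ left
storage unit 6: place B10 (23 ft³), 27 ft³ left
storage unit 7: place B11 (42 ft³), 8 ft³ left
7 storage units × 50 ft³ = 350 ft³; used 283 ft³; unused 67 ft³.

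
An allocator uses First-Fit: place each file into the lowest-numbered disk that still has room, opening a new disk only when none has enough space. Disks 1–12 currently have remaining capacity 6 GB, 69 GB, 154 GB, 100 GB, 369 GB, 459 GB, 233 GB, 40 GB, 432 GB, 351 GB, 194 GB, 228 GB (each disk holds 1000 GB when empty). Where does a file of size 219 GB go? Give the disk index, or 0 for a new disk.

5

Disks with room: disk 5 (369 GB), disk 6 (459 GB), disk 7 (233 GB), disk 9 (432 GB), disk 10 (351 GB), disk 12 (228 GB).
The first with room is disk 5.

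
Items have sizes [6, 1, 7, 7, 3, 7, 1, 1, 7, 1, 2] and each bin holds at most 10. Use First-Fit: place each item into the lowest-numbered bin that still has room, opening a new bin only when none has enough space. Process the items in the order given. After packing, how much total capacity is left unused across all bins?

Put 6 in bin 1; 4 remain.
Put 1 in bin 1; 3 remain.
Put 7 in bin 2; 3 remain.
Put 7 in bin 3; 3 remain.
Put 3 in bin 1; 0 remain.
Put 7 in bin 4; 3 remain.
Put 1 in bin 2; 2 remain.
Put 1 in bin 2; 1 remain.
Put 7 in bin 5; 3 remain.
Put 1 in bin 2; 0 remain.
Put 2 in bin 3; 1 remain.
5 bins × 10 = 50; used 43; unused 7.

7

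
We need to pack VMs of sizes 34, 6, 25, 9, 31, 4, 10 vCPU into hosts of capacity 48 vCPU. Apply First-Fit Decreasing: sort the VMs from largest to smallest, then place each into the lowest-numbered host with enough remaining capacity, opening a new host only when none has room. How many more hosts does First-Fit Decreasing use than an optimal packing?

0

First-Fit Decreasing: [34,10,4] [31,9,6] [25] → 3 hosts.
Total size 119 vCPU; any packing needs at least ⌈119/48⌉ = 3 hosts.
So 3 is already optimal.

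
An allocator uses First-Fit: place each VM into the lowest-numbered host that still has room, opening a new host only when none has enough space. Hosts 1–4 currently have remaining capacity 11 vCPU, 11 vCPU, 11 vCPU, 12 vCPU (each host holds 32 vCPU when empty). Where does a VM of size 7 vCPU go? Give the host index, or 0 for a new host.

1

Hosts with room: host 1 (11 vCPU), host 2 (11 vCPU), host 3 (11 vCPU), host 4 (12 vCPU).
The first with room is host 1.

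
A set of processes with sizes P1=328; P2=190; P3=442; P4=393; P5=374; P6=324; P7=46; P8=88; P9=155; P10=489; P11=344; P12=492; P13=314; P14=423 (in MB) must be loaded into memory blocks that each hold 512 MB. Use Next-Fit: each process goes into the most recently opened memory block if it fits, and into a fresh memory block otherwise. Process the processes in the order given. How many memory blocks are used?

12

memory block 1: place P1 (328 MB), 184 MB left
memory block 2: place P2 (190 MB), 322 MB left
memory block 3: place P3 (442 MB), 70 MB left
memory block 4: place P4 (393 MB), 119 MB left
memory block 5: place P5 (374 MB), 138 MB left
memory block 6: place P6 (324 MB), 188 MB left
memory block 6: place P7 (46 MB), 142 MB left
memory block 6: place P8 (88 MB), 54 MB left
memory block 7: place P9 (155 MB), 357 MB left
memory block 8: place P10 (489 MB), 23 MB left
memory block 9: place P11 (344 MB), 168 MB left
memory block 10: place P12 (492 MB), 20 MB left
memory block 11: place P13 (314 MB), 198 MB left
memory block 12: place P14 (423 MB), 89 MB left
Final memory blocks: [328] [190] [442] [393] [374] [324,46,88] [155] [489] [344] [492] [314] [423].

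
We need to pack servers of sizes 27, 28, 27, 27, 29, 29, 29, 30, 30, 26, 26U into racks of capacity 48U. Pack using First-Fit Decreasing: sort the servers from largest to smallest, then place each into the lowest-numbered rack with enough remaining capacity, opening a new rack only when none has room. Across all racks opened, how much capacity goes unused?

Sorted descending: 30, 30, 29, 29, 29, 28, 27, 27, 27, 26, 26.
Put 30U in rack 1; 18U remain.
Put 30U in rack 2; 18U remain.
Put 29U in rack 3; 19U remain.
Put 29U in rack 4; 19U remain.
Put 29U in rack 5; 19U remain.
Put 28U in rack 6; 20U remain.
Put 27U in rack 7; 21U remain.
Put 27U in rack 8; 21U remain.
Put 27U in rack 9; 21U remain.
Put 26U in rack 10; 22U remain.
Put 26U in rack 11; 22U remain.
11 racks × 48U = 528U; used 308U; unused 220U.

220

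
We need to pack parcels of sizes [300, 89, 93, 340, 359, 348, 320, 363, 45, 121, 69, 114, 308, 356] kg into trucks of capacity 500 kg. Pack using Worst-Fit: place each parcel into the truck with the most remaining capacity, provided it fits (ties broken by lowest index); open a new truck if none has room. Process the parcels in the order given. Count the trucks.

8 trucks

Put 300 kg in truck 1; 200 kg remain.
Put 89 kg in truck 1; 111 kg remain.
Put 93 kg in truck 1; 18 kg remain.
Put 340 kg in truck 2; 160 kg remain.
Put 359 kg in truck 3; 141 kg remain.
Put 348 kg in truck 4; 152 kg remain.
Put 320 kg in truck 5; 180 kg remain.
Put 363 kg in truck 6; 137 kg remain.
Put 45 kg in truck 5; 135 kg remain.
Put 121 kg in truck 2; 39 kg remain.
Put 69 kg in truck 4; 83 kg remain.
Put 114 kg in truck 3; 27 kg remain.
Put 308 kg in truck 7; 192 kg remain.
Put 356 kg in truck 8; 144 kg remain.
Final trucks: [300,89,93] [340,121] [359,114] [348,69] [320,45] [363] [308] [356].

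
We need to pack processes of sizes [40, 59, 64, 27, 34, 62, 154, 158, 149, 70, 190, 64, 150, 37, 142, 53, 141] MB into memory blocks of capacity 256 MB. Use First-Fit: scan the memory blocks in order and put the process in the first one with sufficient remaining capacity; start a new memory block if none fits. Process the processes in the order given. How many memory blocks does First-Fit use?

8

memory block 1: place 40 MB, 216 MB left
memory block 1: place 59 MB, 157 MB left
memory block 1: place 64 MB, 93 MB left
memory block 1: place 27 MB, 66 MB left
memory block 1: place 34 MB, 32 MB left
memory block 2: place 62 MB, 194 MB left
memory block 2: place 154 MB, 40 MB left
memory block 3: place 158 MB, 98 MB left
memory block 4: place 149 MB, 107 MB left
memory block 3: place 70 MB, 28 MB left
memory block 5: place 190 MB, 66 MB left
memory block 4: place 64 MB, 43 MB left
memory block 6: place 150 MB, 106 MB left
memory block 2: place 37 MB, 3 MB left
memory block 7: place 142 MB, 114 MB left
memory block 5: place 53 MB, 13 MB left
memory block 8: place 141 MB, 115 MB left
Final memory blocks: [40,59,64,27,34] [62,154,37] [158,70] [149,64] [190,53] [150] [142] [141].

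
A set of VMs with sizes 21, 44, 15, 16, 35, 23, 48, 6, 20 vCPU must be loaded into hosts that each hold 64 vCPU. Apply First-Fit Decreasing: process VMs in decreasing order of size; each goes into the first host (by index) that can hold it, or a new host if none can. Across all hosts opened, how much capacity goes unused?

Sorted descending: 48, 44, 35, 23, 21, 20, 16, 15, 6.
host 1: place 48 vCPU, 16 vCPU left
host 2: place 44 vCPU, 20 vCPU left
host 3: place 35 vCPU, 29 vCPU left
host 3: place 23 vCPU, 6 vCPU left
host 4: place 21 vCPU, 43 vCPU left
host 2: place 20 vCPU, 0 vCPU left
host 1: place 16 vCPU, 0 vCPU left
host 4: place 15 vCPU, 28 vCPU left
host 3: place 6 vCPU, 0 vCPU left
4 hosts × 64 vCPU = 256 vCPU; used 228 vCPU; unused 28 vCPU.

28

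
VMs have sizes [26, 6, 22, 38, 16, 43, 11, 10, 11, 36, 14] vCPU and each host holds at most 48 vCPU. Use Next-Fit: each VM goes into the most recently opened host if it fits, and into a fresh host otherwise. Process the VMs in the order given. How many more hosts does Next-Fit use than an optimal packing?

3

Next-Fit: [26,6] [22] [38] [16] [43] [11,10,11] [36] [14] → 8 hosts.
Total size 233 vCPU; any packing needs at least ⌈233/48⌉ = 5 hosts.
An optimal packing achieves that bound: [43] [38,10] [36,11] [26,22] [16,14,11,6] → 5 hosts.
Excess: 8 − 5 = 3.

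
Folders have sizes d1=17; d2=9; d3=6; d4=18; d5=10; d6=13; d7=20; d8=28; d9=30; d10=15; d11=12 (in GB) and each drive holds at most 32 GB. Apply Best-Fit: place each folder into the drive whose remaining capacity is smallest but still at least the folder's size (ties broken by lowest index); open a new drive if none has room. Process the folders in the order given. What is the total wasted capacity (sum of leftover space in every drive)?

14

Put d1 (17 GB) in drive 1; 15 GB remain.
Put d2 (9 GB) in drive 1; 6 GB remain.
Put d3 (6 GB) in drive 1; 0 GB remain.
Put d4 (18 GB) in drive 2; 14 GB remain.
Put d5 (10 GB) in drive 2; 4 GB remain.
Put d6 (13 GB) in drive 3; 19 GB remain.
Put d7 (20 GB) in drive 4; 12 GB remain.
Put d8 (28 GB) in drive 5; 4 GB remain.
Put d9 (30 GB) in drive 6; 2 GB remain.
Put d10 (15 GB) in drive 3; 4 GB remain.
Put d11 (12 GB) in drive 4; 0 GB remain.
6 drives × 32 GB = 192 GB; used 178 GB; unused 14 GB.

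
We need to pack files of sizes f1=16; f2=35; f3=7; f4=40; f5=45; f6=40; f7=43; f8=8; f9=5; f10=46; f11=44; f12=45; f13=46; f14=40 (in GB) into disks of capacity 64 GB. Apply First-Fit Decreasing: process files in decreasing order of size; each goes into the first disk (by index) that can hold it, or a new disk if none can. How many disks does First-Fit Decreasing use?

10

Sorted descending: 46, 46, 45, 45, 44, 43, 40, 40, 40, 35, 16, 8, 7, 5.
Put 46 GB in disk 1; 18 GB remain.
Put 46 GB in disk 2; 18 GB remain.
Put 45 GB in disk 3; 19 GB remain.
Put 45 GB in disk 4; 19 GB remain.
Put 44 GB in disk 5; 20 GB remain.
Put 43 GB in disk 6; 21 GB remain.
Put 40 GB in disk 7; 24 GB remain.
Put 40 GB in disk 8; 24 GB remain.
Put 40 GB in disk 9; 24 GB remain.
Put 35 GB in disk 10; 29 GB remain.
Put 16 GB in disk 1; 2 GB remain.
Put 8 GB in disk 2; 10 GB remain.
Put 7 GB in disk 2; 3 GB remain.
Put 5 GB in disk 3; 14 GB remain.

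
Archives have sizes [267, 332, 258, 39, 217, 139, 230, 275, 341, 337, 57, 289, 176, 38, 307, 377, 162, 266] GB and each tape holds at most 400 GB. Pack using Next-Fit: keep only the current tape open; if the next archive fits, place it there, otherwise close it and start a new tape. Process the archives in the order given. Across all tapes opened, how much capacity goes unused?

tape 1: place 267 GB, 133 GB left
tape 2: place 332 GB, 68 GB left
tape 3: place 258 GB, 142 GB left
tape 3: place 39 GB, 103 GB left
tape 4: place 217 GB, 183 GB left
tape 4: place 139 GB, 44 GB left
tape 5: place 230 GB, 170 GB left
tape 6: place 275 GB, 125 GB left
tape 7: place 341 GB, 59 GB left
tape 8: place 337 GB, 63 GB left
tape 8: place 57 GB, 6 GB left
tape 9: place 289 GB, 111 GB left
tape 10: place 176 GB, 224 GB left
tape 10: place 38 GB, 186 GB left
tape 11: place 307 GB, 93 GB left
tape 12: place 377 GB, 23 GB left
tape 13: place 162 GB, 238 GB left
tape 14: place 266 GB, 134 GB left
14 tapes × 400 GB = 5600 GB; used 4107 GB; unused 1493 GB.

1493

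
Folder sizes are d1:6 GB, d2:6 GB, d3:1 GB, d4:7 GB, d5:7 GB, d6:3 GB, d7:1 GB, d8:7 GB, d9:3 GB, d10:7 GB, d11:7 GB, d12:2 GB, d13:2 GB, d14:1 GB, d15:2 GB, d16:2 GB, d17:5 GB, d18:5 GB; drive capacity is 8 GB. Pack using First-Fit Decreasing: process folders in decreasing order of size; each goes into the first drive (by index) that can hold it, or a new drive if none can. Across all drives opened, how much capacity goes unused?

6

Sorted descending: 7, 7, 7, 7, 7, 6, 6, 5, 5, 3, 3, 2, 2, 2, 2, 1, 1, 1.
drive 1: place 7 GB, 1 GB left
drive 2: place 7 GB, 1 GB left
drive 3: place 7 GB, 1 GB left
drive 4: place 7 GB, 1 GB left
drive 5: place 7 GB, 1 GB left
drive 6: place 6 GB, 2 GB left
drive 7: place 6 GB, 2 GB left
drive 8: place 5 GB, 3 GB left
drive 9: place 5 GB, 3 GB left
drive 8: place 3 GB, 0 GB left
drive 9: place 3 GB, 0 GB left
drive 6: place 2 GB, 0 GB left
drive 7: place 2 GB, 0 GB left
drive 10: place 2 GB, 6 GB left
drive 10: place 2 GB, 4 GB left
drive 1: place 1 GB, 0 GB left
drive 2: place 1 GB, 0 GB left
drive 3: place 1 GB, 0 GB left
10 drives × 8 GB = 80 GB; used 74 GB; unused 6 GB.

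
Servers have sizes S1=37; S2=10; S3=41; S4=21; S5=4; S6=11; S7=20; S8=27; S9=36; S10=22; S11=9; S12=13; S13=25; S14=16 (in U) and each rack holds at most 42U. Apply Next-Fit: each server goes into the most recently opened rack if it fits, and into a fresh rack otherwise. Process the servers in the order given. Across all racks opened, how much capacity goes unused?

128

rack 1: place S1 (37U), 5U left
rack 2: place S2 (10U), 32U left
rack 3: place S3 (41U), 1U left
rack 4: place S4 (21U), 21U left
rack 4: place S5 (4U), 17U left
rack 4: place S6 (11U), 6U left
rack 5: place S7 (20U), 22U left
rack 6: place S8 (27U), 15U left
rack 7: place S9 (36U), 6U left
rack 8: place S10 (22U), 20U left
rack 8: place S11 (9U), 11U left
rack 9: place S12 (13U), 29U left
rack 9: place S13 (25U), 4U left
rack 10: place S14 (16U), 26U left
10 racks × 42U = 420U; used 292U; unused 128U.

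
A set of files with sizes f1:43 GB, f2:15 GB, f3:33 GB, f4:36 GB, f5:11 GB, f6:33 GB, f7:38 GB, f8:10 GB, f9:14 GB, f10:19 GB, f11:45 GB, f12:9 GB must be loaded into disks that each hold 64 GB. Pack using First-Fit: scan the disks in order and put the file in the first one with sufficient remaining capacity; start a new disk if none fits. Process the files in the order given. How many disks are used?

6

f1 (43 GB) → disk 1 (remaining 21 GB)
f2 (15 GB) → disk 1 (remaining 6 GB)
f3 (33 GB) → disk 2 (remaining 31 GB)
f4 (36 GB) → disk 3 (remaining 28 GB)
f5 (11 GB) → disk 2 (remaining 20 GB)
f6 (33 GB) → disk 4 (remaining 31 GB)
f7 (38 GB) → disk 5 (remaining 26 GB)
f8 (10 GB) → disk 2 (remaining 10 GB)
f9 (14 GB) → disk 3 (remaining 14 GB)
f10 (19 GB) → disk 4 (remaining 12 GB)
f11 (45 GB) → disk 6 (remaining 19 GB)
f12 (9 GB) → disk 2 (remaining 1 GB)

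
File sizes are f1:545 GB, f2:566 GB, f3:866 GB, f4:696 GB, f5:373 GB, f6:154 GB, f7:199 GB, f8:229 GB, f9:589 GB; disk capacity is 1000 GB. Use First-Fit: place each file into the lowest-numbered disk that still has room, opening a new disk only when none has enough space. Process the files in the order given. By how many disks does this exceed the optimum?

0

First-Fit: [545,373] [566,154,199] [866] [696,229] [589] → 5 disks.
Total size 4217 GB; any packing needs at least ⌈4217/1000⌉ = 5 disks.
So 5 is already optimal.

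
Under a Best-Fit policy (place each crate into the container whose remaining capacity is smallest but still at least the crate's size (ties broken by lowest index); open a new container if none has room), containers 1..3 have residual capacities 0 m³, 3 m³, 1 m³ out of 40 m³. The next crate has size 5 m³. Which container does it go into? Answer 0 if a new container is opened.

0

No container has ≥ 5 m³ free, so a new container is opened.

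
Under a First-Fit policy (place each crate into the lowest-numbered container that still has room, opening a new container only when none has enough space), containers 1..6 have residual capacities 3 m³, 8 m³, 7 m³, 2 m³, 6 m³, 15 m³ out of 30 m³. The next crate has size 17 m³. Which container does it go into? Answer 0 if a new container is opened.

No container has ≥ 17 m³ free, so a new container is opened.

0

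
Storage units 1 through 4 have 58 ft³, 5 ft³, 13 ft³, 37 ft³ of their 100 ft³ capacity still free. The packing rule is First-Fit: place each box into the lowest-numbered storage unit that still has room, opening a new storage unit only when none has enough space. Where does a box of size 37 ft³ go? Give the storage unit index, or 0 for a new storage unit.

1

Storage units with room: storage unit 1 (58 ft³), storage unit 4 (37 ft³).
The first with room is storage unit 1.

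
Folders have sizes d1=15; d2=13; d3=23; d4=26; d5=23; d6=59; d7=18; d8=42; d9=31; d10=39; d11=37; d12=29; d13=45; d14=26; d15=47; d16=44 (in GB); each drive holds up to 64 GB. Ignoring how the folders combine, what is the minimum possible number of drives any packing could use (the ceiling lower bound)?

Total size = 15 + 13 + 23 + 26 + 23 + 59 + 18 + 42 + 31 + 39 + 37 + 29 + 45 + 26 + 47 + 44 = 517 GB.
⌈517 / 64⌉ = 9.

9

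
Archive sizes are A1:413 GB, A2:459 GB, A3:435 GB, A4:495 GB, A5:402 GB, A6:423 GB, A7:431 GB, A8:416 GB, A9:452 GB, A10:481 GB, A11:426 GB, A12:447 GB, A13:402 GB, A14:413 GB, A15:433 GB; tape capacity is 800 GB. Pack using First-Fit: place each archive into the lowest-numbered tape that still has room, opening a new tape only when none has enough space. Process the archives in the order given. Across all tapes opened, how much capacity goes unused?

tape 1: place A1 (413 GB), 387 GB left
tape 2: place A2 (459 GB), 341 GB left
tape 3: place A3 (435 GB), 365 GB left
tape 4: place A4 (495 GB), 305 GB left
tape 5: place A5 (402 GB), 398 GB left
tape 6: place A6 (423 GB), 377 GB left
tape 7: place A7 (431 GB), 369 GB left
tape 8: place A8 (416 GB), 384 GB left
tape 9: place A9 (452 GB), 348 GB left
tape 10: place A10 (481 GB), 319 GB left
tape 11: place A11 (426 GB), 374 GB left
tape 12: place A12 (447 GB), 353 GB left
tape 13: place A13 (402 GB), 398 GB left
tape 14: place A14 (413 GB), 387 GB left
tape 15: place A15 (433 GB), 367 GB left
15 tapes × 800 GB = 12000 GB; used 6528 GB; unused 5472 GB.

5472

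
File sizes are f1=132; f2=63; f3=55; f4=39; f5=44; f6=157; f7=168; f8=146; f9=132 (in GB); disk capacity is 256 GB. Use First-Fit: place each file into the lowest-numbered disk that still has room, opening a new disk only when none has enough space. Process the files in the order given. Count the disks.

f1 (132 GB) → disk 1 (remaining 124 GB)
f2 (63 GB) → disk 1 (remaining 61 GB)
f3 (55 GB) → disk 1 (remaining 6 GB)
f4 (39 GB) → disk 2 (remaining 217 GB)
f5 (44 GB) → disk 2 (remaining 173 GB)
f6 (157 GB) → disk 2 (remaining 16 GB)
f7 (168 GB) → disk 3 (remaining 88 GB)
f8 (146 GB) → disk 4 (remaining 110 GB)
f9 (132 GB) → disk 5 (remaining 124 GB)

5 disks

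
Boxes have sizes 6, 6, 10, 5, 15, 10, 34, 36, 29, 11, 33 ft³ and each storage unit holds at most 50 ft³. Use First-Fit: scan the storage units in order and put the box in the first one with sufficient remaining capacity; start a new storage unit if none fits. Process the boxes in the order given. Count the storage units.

5

Put 6 ft³ in storage unit 1; 44 ft³ remain.
Put 6 ft³ in storage unit 1; 38 ft³ remain.
Put 10 ft³ in storage unit 1; 28 ft³ remain.
Put 5 ft³ in storage unit 1; 23 ft³ remain.
Put 15 ft³ in storage unit 1; 8 ft³ remain.
Put 10 ft³ in storage unit 2; 40 ft³ remain.
Put 34 ft³ in storage unit 2; 6 ft³ remain.
Put 36 ft³ in storage unit 3; 14 ft³ remain.
Put 29 ft³ in storage unit 4; 21 ft³ remain.
Put 11 ft³ in storage unit 3; 3 ft³ remain.
Put 33 ft³ in storage unit 5; 17 ft³ remain.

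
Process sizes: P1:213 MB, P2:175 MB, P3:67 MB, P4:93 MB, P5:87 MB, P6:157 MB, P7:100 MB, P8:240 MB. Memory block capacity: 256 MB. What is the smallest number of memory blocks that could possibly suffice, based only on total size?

Total size = 213 + 175 + 67 + 93 + 87 + 157 + 100 + 240 = 1132 MB.
⌈1132 / 256⌉ = 5.

5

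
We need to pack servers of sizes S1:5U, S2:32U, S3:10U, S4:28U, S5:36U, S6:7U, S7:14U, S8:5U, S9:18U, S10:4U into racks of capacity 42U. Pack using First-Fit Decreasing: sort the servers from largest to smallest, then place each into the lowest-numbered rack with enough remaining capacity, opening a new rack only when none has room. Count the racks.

4 racks

Sorted descending: 36, 32, 28, 18, 14, 10, 7, 5, 5, 4.
rack 1: place 36U, 6U left
rack 2: place 32U, 10U left
rack 3: place 28U, 14U left
rack 4: place 18U, 24U left
rack 3: place 14U, 0U left
rack 2: place 10U, 0U left
rack 4: place 7U, 17U left
rack 1: place 5U, 1U left
rack 4: place 5U, 12U left
rack 4: place 4U, 8U left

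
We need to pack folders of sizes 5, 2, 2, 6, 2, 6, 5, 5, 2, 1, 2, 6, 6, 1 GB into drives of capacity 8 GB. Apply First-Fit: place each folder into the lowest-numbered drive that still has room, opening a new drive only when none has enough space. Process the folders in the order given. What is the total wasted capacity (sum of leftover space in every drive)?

Put 5 GB in drive 1; 3 GB remain.
Put 2 GB in drive 1; 1 GB remain.
Put 2 GB in drive 2; 6 GB remain.
Put 6 GB in drive 2; 0 GB remain.
Put 2 GB in drive 3; 6 GB remain.
Put 6 GB in drive 3; 0 GB remain.
Put 5 GB in drive 4; 3 GB remain.
Put 5 GB in drive 5; 3 GB remain.
Put 2 GB in drive 4; 1 GB remain.
Put 1 GB in drive 1; 0 GB remain.
Put 2 GB in drive 5; 1 GB remain.
Put 6 GB in drive 6; 2 GB remain.
Put 6 GB in drive 7; 2 GB remain.
Put 1 GB in drive 4; 0 GB remain.
7 drives × 8 GB = 56 GB; used 51 GB; unused 5 GB.

5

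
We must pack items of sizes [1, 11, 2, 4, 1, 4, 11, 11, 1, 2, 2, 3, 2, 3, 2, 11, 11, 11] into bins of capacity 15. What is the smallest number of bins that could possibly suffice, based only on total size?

7 bins

Total size = 1 + 11 + 2 + 4 + 1 + 4 + 11 + 11 + 1 + 2 + 2 + 3 + 2 + 3 + 2 + 11 + 11 + 11 = 93.
⌈93 / 15⌉ = 7.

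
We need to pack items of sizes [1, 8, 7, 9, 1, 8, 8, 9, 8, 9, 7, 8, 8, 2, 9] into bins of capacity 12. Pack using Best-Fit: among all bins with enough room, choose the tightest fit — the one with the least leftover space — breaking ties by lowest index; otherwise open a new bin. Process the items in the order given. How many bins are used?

bin 1: place 1, 11 left
bin 1: place 8, 3 left
bin 2: place 7, 5 left
bin 3: place 9, 3 left
bin 1: place 1, 2 left
bin 4: place 8, 4 left
bin 5: place 8, 4 left
bin 6: place 9, 3 left
bin 7: place 8, 4 left
bin 8: place 9, 3 left
bin 9: place 7, 5 left
bin 10: place 8, 4 left
bin 11: place 8, 4 left
bin 1: place 2, 0 left
bin 12: place 9, 3 left

12 bins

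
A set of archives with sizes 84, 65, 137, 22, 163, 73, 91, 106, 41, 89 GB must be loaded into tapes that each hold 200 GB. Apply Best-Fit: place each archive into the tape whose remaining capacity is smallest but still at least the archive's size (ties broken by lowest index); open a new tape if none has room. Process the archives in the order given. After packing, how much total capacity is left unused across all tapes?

Put 84 GB in tape 1; 116 GB remain.
Put 65 GB in tape 1; 51 GB remain.
Put 137 GB in tape 2; 63 GB remain.
Put 22 GB in tape 1; 29 GB remain.
Put 163 GB in tape 3; 37 GB remain.
Put 73 GB in tape 4; 127 GB remain.
Put 91 GB in tape 4; 36 GB remain.
Put 106 GB in tape 5; 94 GB remain.
Put 41 GB in tape 2; 22 GB remain.
Put 89 GB in tape 5; 5 GB remain.
5 tapes × 200 GB = 1000 GB; used 871 GB; unused 129 GB.

129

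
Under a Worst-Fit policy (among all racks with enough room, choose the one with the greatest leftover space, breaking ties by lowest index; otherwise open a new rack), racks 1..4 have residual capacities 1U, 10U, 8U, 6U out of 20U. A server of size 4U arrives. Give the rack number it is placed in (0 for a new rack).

2

Racks with room: rack 2 (10U), rack 3 (8U), rack 4 (6U).
Most room is rack 2 with 10U free.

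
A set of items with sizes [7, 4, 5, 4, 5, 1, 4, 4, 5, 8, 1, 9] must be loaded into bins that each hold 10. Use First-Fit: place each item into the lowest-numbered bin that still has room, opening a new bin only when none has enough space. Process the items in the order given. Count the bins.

bin 1: place 7, 3 left
bin 2: place 4, 6 left
bin 2: place 5, 1 left
bin 3: place 4, 6 left
bin 3: place 5, 1 left
bin 1: place 1, 2 left
bin 4: place 4, 6 left
bin 4: place 4, 2 left
bin 5: place 5, 5 left
bin 6: place 8, 2 left
bin 1: place 1, 1 left
bin 7: place 9, 1 left

7 bins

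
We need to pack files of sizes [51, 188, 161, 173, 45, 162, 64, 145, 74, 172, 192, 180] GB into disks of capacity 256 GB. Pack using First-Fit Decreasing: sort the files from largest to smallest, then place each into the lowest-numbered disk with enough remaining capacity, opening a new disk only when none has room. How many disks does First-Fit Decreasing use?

8

Sorted descending: 192, 188, 180, 173, 172, 162, 161, 145, 74, 64, 51, 45.
Put 192 GB in disk 1; 64 GB remain.
Put 188 GB in disk 2; 68 GB remain.
Put 180 GB in disk 3; 76 GB remain.
Put 173 GB in disk 4; 83 GB remain.
Put 172 GB in disk 5; 84 GB remain.
Put 162 GB in disk 6; 94 GB remain.
Put 161 GB in disk 7; 95 GB remain.
Put 145 GB in disk 8; 111 GB remain.
Put 74 GB in disk 3; 2 GB remain.
Put 64 GB in disk 1; 0 GB remain.
Put 51 GB in disk 2; 17 GB remain.
Put 45 GB in disk 4; 38 GB remain.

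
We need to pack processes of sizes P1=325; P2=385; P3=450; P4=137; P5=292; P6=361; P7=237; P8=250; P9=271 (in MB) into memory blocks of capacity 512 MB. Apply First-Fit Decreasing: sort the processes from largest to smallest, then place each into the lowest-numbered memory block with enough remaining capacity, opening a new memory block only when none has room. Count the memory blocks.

Sorted descending: 450, 385, 361, 325, 292, 271, 250, 237, 137.
Put 450 MB in memory block 1; 62 MB remain.
Put 385 MB in memory block 2; 127 MB remain.
Put 361 MB in memory block 3; 151 MB remain.
Put 325 MB in memory block 4; 187 MB remain.
Put 292 MB in memory block 5; 220 MB remain.
Put 271 MB in memory block 6; 241 MB remain.
Put 250 MB in memory block 7; 262 MB remain.
Put 237 MB in memory block 6; 4 MB remain.
Put 137 MB in memory block 3; 14 MB remain.

7 memory blocks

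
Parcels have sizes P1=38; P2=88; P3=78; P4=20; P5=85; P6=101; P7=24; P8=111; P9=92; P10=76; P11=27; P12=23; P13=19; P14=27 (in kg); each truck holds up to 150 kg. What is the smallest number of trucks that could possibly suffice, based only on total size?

Total size = 38 + 88 + 78 + 20 + 85 + 101 + 24 + 111 + 92 + 76 + 27 + 23 + 19 + 27 = 809 kg.
⌈809 / 150⌉ = 6.

6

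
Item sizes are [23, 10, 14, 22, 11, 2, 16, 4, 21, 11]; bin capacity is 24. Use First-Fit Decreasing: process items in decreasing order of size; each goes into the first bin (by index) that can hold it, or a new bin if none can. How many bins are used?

6

Sorted descending: 23, 22, 21, 16, 14, 11, 11, 10, 4, 2.
Put 23 in bin 1; 1 remain.
Put 22 in bin 2; 2 remain.
Put 21 in bin 3; 3 remain.
Put 16 in bin 4; 8 remain.
Put 14 in bin 5; 10 remain.
Put 11 in bin 6; 13 remain.
Put 11 in bin 6; 2 remain.
Put 10 in bin 5; 0 remain.
Put 4 in bin 4; 4 remain.
Put 2 in bin 2; 0 remain.
Final bins: [23] [22,2] [21] [16,4] [14,10] [11,11].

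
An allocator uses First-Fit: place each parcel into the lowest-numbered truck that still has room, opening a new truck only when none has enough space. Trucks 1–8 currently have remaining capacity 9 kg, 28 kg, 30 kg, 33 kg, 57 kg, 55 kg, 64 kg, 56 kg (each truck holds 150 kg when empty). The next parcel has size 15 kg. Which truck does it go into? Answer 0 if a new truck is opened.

2

Trucks with room: truck 2 (28 kg), truck 3 (30 kg), truck 4 (33 kg), truck 5 (57 kg), truck 6 (55 kg), truck 7 (64 kg), truck 8 (56 kg).
The first with room is truck 2.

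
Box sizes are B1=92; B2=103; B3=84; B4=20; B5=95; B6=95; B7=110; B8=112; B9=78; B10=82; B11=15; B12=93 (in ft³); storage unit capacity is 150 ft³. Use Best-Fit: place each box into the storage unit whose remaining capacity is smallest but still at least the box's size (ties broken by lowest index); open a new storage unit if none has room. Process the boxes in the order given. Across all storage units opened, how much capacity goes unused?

521

storage unit 1: place B1 (92 ft³), 58 ft³ left
storage unit 2: place B2 (103 ft³), 47 ft³ left
storage unit 3: place B3 (84 ft³), 66 ft³ left
storage unit 2: place B4 (20 ft³), 27 ft³ left
storage unit 4: place B5 (95 ft³), 55 ft³ left
storage unit 5: place B6 (95 ft³), 55 ft³ left
storage unit 6: place B7 (110 ft³), 40 ft³ left
storage unit 7: place B8 (112 ft³), 38 ft³ left
storage unit 8: place B9 (78 ft³), 72 ft³ left
storage unit 9: place B10 (82 ft³), 68 ft³ left
storage unit 2: place B11 (15 ft³), 12 ft³ left
storage unit 10: place B12 (93 ft³), 57 ft³ left
10 storage units × 150 ft³ = 1500 ft³; used 979 ft³; unused 521 ft³.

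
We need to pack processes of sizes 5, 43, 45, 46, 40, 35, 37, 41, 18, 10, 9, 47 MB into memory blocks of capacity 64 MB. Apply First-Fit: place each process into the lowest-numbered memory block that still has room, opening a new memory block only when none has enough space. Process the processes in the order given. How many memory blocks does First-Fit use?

8 memory blocks

5 MB → memory block 1 (remaining 59 MB)
43 MB → memory block 1 (remaining 16 MB)
45 MB → memory block 2 (remaining 19 MB)
46 MB → memory block 3 (remaining 18 MB)
40 MB → memory block 4 (remaining 24 MB)
35 MB → memory block 5 (remaining 29 MB)
37 MB → memory block 6 (remaining 27 MB)
41 MB → memory block 7 (remaining 23 MB)
18 MB → memory block 2 (remaining 1 MB)
10 MB → memory block 1 (remaining 6 MB)
9 MB → memory block 3 (remaining 9 MB)
47 MB → memory block 8 (remaining 17 MB)
Final memory blocks: [5,43,10] [45,18] [46,9] [40] [35] [37] [41] [47].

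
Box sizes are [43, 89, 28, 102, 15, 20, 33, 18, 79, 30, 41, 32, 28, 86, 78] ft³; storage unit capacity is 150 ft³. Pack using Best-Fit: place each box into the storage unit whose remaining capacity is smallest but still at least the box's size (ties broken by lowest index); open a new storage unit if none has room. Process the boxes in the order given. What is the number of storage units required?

6 storage units

Put 43 ft³ in storage unit 1; 107 ft³ remain.
Put 89 ft³ in storage unit 1; 18 ft³ remain.
Put 28 ft³ in storage unit 2; 122 ft³ remain.
Put 102 ft³ in storage unit 2; 20 ft³ remain.
Put 15 ft³ in storage unit 1; 3 ft³ remain.
Put 20 ft³ in storage unit 2; 0 ft³ remain.
Put 33 ft³ in storage unit 3; 117 ft³ remain.
Put 18 ft³ in storage unit 3; 99 ft³ remain.
Put 79 ft³ in storage unit 3; 20 ft³ remain.
Put 30 ft³ in storage unit 4; 120 ft³ remain.
Put 41 ft³ in storage unit 4; 79 ft³ remain.
Put 32 ft³ in storage unit 4; 47 ft³ remain.
Put 28 ft³ in storage unit 4; 19 ft³ remain.
Put 86 ft³ in storage unit 5; 64 ft³ remain.
Put 78 ft³ in storage unit 6; 72 ft³ remain.
Final storage units: [43,89,15] [28,102,20] [33,18,79] [30,41,32,28] [86] [78].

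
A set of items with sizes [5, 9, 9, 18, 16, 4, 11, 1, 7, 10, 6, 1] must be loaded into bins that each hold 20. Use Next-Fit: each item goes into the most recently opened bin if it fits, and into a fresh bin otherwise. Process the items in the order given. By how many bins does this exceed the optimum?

Next-Fit: [5,9] [9] [18] [16,4] [11,1,7] [10,6,1] → 6 bins.
Total size 97; any packing needs at least ⌈97/20⌉ = 5 bins.
An optimal packing achieves that bound: [18,1,1] [16,4] [11,9] [10,9] [7,6,5] → 5 bins.
Excess: 6 − 5 = 1.

1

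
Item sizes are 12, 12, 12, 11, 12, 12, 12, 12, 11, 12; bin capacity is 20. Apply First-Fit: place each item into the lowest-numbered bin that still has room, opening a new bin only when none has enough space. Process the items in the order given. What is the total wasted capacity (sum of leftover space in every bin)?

Put 12 in bin 1; 8 remain.
Put 12 in bin 2; 8 remain.
Put 12 in bin 3; 8 remain.
Put 11 in bin 4; 9 remain.
Put 12 in bin 5; 8 remain.
Put 12 in bin 6; 8 remain.
Put 12 in bin 7; 8 remain.
Put 12 in bin 8; 8 remain.
Put 11 in bin 9; 9 remain.
Put 12 in bin 10; 8 remain.
10 bins × 20 = 200; used 118; unused 82.

82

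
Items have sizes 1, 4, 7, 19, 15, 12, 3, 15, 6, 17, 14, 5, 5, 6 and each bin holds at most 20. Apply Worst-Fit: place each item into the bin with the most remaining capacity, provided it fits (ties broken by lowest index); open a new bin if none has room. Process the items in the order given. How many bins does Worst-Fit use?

8 bins

1 → bin 1 (remaining 19)
4 → bin 1 (remaining 15)
7 → bin 1 (remaining 8)
19 → bin 2 (remaining 1)
15 → bin 3 (remaining 5)
12 → bin 4 (remaining 8)
3 → bin 1 (remaining 5)
15 → bin 5 (remaining 5)
6 → bin 4 (remaining 2)
17 → bin 6 (remaining 3)
14 → bin 7 (remaining 6)
5 → bin 7 (remaining 1)
5 → bin 1 (remaining 0)
6 → bin 8 (remaining 14)
Final bins: [1,4,7,3,5] [19] [15] [12,6] [15] [17] [14,5] [6].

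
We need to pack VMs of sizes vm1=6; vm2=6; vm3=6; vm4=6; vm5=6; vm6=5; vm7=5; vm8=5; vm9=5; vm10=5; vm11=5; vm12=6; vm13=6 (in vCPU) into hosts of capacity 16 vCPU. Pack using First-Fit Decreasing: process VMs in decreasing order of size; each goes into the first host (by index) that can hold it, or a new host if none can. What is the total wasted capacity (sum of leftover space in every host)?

24

Sorted descending: 6, 6, 6, 6, 6, 6, 6, 5, 5, 5, 5, 5, 5.
host 1: place 6 vCPU, 10 vCPU left
host 1: place 6 vCPU, 4 vCPU left
host 2: place 6 vCPU, 10 vCPU left
host 2: place 6 vCPU, 4 vCPU left
host 3: place 6 vCPU, 10 vCPU left
host 3: place 6 vCPU, 4 vCPU left
host 4: place 6 vCPU, 10 vCPU left
host 4: place 5 vCPU, 5 vCPU left
host 4: place 5 vCPU, 0 vCPU left
host 5: place 5 vCPU, 11 vCPU left
host 5: place 5 vCPU, 6 vCPU left
host 5: place 5 vCPU, 1 vCPU left
host 6: place 5 vCPU, 11 vCPU left
6 hosts × 16 vCPU = 96 vCPU; used 72 vCPU; unused 24 vCPU.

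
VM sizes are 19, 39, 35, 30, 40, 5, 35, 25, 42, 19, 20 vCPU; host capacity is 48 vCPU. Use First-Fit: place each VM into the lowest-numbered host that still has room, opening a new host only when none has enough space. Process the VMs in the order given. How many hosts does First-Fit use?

8

19 vCPU → host 1 (remaining 29 vCPU)
39 vCPU → host 2 (remaining 9 vCPU)
35 vCPU → host 3 (remaining 13 vCPU)
30 vCPU → host 4 (remaining 18 vCPU)
40 vCPU → host 5 (remaining 8 vCPU)
5 vCPU → host 1 (remaining 24 vCPU)
35 vCPU → host 6 (remaining 13 vCPU)
25 vCPU → host 7 (remaining 23 vCPU)
42 vCPU → host 8 (remaining 6 vCPU)
19 vCPU → host 1 (remaining 5 vCPU)
20 vCPU → host 7 (remaining 3 vCPU)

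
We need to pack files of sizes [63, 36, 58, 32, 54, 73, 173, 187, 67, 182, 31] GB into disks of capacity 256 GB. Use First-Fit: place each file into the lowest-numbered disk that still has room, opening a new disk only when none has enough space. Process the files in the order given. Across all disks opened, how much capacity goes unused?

63 GB → disk 1 (remaining 193 GB)
36 GB → disk 1 (remaining 157 GB)
58 GB → disk 1 (remaining 99 GB)
32 GB → disk 1 (remaining 67 GB)
54 GB → disk 1 (remaining 13 GB)
73 GB → disk 2 (remaining 183 GB)
173 GB → disk 2 (remaining 10 GB)
187 GB → disk 3 (remaining 69 GB)
67 GB → disk 3 (remaining 2 GB)
182 GB → disk 4 (remaining 74 GB)
31 GB → disk 4 (remaining 43 GB)
4 disks × 256 GB = 1024 GB; used 956 GB; unused 68 GB.

68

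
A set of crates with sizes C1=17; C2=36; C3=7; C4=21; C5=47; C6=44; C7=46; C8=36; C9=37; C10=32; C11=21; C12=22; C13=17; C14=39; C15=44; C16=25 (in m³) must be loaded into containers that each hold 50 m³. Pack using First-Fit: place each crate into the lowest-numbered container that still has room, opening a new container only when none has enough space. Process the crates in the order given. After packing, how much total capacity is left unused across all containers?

109

Put C1 (17 m³) in container 1; 33 m³ remain.
Put C2 (36 m³) in container 2; 14 m³ remain.
Put C3 (7 m³) in container 1; 26 m³ remain.
Put C4 (21 m³) in container 1; 5 m³ remain.
Put C5 (47 m³) in container 3; 3 m³ remain.
Put C6 (44 m³) in container 4; 6 m³ remain.
Put C7 (46 m³) in container 5; 4 m³ remain.
Put C8 (36 m³) in container 6; 14 m³ remain.
Put C9 (37 m³) in container 7; 13 m³ remain.
Put C10 (32 m³) in container 8; 18 m³ remain.
Put C11 (21 m³) in container 9; 29 m³ remain.
Put C12 (22 m³) in container 9; 7 m³ remain.
Put C13 (17 m³) in container 8; 1 m³ remain.
Put C14 (39 m³) in container 10; 11 m³ remain.
Put C15 (44 m³) in container 11; 6 m³ remain.
Put C16 (25 m³) in container 12; 25 m³ remain.
12 containers × 50 m³ = 600 m³; used 491 m³; unused 109 m³.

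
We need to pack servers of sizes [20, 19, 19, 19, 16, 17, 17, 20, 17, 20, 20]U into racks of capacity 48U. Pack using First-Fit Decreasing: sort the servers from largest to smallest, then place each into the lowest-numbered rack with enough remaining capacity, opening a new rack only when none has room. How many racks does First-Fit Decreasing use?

Sorted descending: 20, 20, 20, 20, 19, 19, 19, 17, 17, 17, 16.
20U → rack 1 (remaining 28U)
20U → rack 1 (remaining 8U)
20U → rack 2 (remaining 28U)
20U → rack 2 (remaining 8U)
19U → rack 3 (remaining 29U)
19U → rack 3 (remaining 10U)
19U → rack 4 (remaining 29U)
17U → rack 4 (remaining 12U)
17U → rack 5 (remaining 31U)
17U → rack 5 (remaining 14U)
16U → rack 6 (remaining 32U)

6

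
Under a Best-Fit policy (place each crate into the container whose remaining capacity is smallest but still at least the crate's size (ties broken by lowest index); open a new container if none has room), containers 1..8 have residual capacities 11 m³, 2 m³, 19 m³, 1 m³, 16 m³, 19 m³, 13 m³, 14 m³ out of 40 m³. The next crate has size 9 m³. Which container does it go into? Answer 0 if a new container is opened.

1

Containers with room: container 1 (11 m³), container 3 (19 m³), container 5 (16 m³), container 6 (19 m³), container 7 (13 m³), container 8 (14 m³).
Tightest fit is container 1 with 11 m³ free.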